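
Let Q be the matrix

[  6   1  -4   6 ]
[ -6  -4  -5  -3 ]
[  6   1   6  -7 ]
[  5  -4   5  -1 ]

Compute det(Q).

|Q| = -3393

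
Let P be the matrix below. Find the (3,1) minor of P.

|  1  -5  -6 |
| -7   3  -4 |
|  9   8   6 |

Delete row 3 and column 1; the remaining 2×2 submatrix is [-5 -6; 3 -4].
Its determinant is (-5)·(-4) − (-6)·3 = 38.

38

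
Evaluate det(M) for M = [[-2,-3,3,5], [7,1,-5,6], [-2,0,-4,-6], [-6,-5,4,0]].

det(M) = 328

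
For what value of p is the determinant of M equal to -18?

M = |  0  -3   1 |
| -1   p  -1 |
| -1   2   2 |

Expanding along the column containing p, det(M) is linear in p: det(M) = (1)·p + (-11).
Set (1)·p + (-11) = -18  ⇒  (1)·p = -7  ⇒  p = -7.

-7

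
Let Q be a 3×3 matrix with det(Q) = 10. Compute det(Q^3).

The determinant is 1000.

det(Q^3) = (det Q)^3 = (10)^3 = 1000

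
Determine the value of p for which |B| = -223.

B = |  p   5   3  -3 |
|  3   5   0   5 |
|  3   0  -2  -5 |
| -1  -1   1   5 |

0

Expanding along the row containing p, det(B) is linear in p: det(B) = (-35)·p + (-223).
Set (-35)·p + (-223) = -223  ⇒  (-35)·p = 0  ⇒  p = 0.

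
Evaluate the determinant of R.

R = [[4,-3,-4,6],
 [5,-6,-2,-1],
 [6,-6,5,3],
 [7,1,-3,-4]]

Expand along row 1:
  + (4) · M_11   where M_11 = det([-6 -2 -1; -6 5 3; 1 -3 -4]) = 95
  − (-3) · M_12   where M_12 = det([5 -2 -1; 6 5 3; 7 -3 -4]) = -92
  + (-4) · M_13   where M_13 = det([5 -6 -1; 6 -6 3; 7 1 -4]) = -213
  − (6) · M_14   where M_14 = det([5 -6 -2; 6 -6 5; 7 1 -3]) = -349
det = (+1)·(4)·(95) + (-1)·(-3)·(-92) + (+1)·(-4)·(-213) + (-1)·(6)·(-349) = 3050

3050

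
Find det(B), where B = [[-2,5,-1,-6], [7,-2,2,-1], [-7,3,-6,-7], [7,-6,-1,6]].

Expand along row 1:
  + (-2) · M_11   where M_11 = det([-2 2 -1; 3 -6 -7; -6 -1 6]) = 173
  − (5) · M_12   where M_12 = det([7 2 -1; -7 -6 -7; 7 -1 6]) = -364
  + (-1) · M_13   where M_13 = det([7 -2 -1; -7 3 -7; 7 -6 6]) = -175
  − (-6) · M_14   where M_14 = det([7 -2 2; -7 3 -6; 7 -6 -1]) = -133
det = (+1)·(-2)·(173) + (-1)·(5)·(-364) + (+1)·(-1)·(-175) + (-1)·(-6)·(-133) = 851

|B| = 851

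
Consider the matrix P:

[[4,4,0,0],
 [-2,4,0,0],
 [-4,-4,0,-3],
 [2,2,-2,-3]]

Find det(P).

det(P) = -144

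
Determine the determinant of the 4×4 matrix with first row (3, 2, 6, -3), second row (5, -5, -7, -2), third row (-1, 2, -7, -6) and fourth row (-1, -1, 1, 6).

Expand along row 1:
  + (3) · M_11   where M_11 = det([-5 -7 -2; 2 -7 -6; -1 1 6]) = 232
  − (2) · M_12   where M_12 = det([5 -7 -2; -1 -7 -6; -1 1 6]) = -248
  + (6) · M_13   where M_13 = det([5 -5 -2; -1 2 -6; -1 -1 6]) = -36
  − (-3) · M_14   where M_14 = det([5 -5 -7; -1 2 -7; -1 -1 1]) = -86
det = (+1)·(3)·(232) + (-1)·(2)·(-248) + (+1)·(6)·(-36) + (-1)·(-3)·(-86) = 718

The determinant is 718.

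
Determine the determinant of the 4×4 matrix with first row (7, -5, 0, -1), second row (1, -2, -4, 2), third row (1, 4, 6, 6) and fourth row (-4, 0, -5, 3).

Expand along row 1 (it has 1 zero):
  + (7) · M_11   where M_11 = det([-2 -4 2; 4 6 6; 0 -5 3]) = -88
  − (-5) · M_12   where M_12 = det([1 -4 2; 1 6 6; -4 -5 3]) = 194
  − (-1) · M_14   where M_14 = det([1 -2 -4; 1 4 6; -4 0 -5]) = -46
det = (+1)·(7)·(-88) + (-1)·(-5)·(194) + (-1)·(-1)·(-46) = 308

The determinant is 308.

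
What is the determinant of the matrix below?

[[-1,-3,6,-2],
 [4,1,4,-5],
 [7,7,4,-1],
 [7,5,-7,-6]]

Expand along row 1:
  + (-1) · M_11   where M_11 = det([1 4 -5; 7 4 -1; 5 -7 -6]) = 462
  − (-3) · M_12   where M_12 = det([4 4 -5; 7 4 -1; 7 -7 -6]) = 401
  + (6) · M_13   where M_13 = det([4 1 -5; 7 7 -1; 7 5 -6]) = -43
  − (-2) · M_14   where M_14 = det([4 1 4; 7 7 4; 7 5 -7]) = -255
det = (+1)·(-1)·(462) + (-1)·(-3)·(401) + (+1)·(6)·(-43) + (-1)·(-2)·(-255) = -27

-27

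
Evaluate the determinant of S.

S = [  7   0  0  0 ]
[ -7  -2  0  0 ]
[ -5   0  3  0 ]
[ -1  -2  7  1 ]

S is lower triangular, so det(S) is the product of the diagonal entries:
det = (7) · (-2) · (3) · (1) = -42

The determinant is -42.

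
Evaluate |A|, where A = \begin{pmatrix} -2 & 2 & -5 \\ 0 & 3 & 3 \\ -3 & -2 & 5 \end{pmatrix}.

|A| = -105

Expand along row 2:
  + 3 · |-2 -5; -3 5| = 3·(-10 − 15) = -75
  − 3 · |-2 2; -3 -2| = −3·(4 − (-6)) = -30
Sum: (-75) + (-30) = -105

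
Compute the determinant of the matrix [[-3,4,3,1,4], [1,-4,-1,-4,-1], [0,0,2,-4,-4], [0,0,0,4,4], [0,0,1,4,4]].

The matrix is block upper-triangular with a 2×2 block and a 3×3 block on the diagonal, so its determinant equals the product of the determinants of the diagonal blocks.
det of the 2×2 block = 8
det of the 3×3 block = 0
det = (8)·(0) = 0

The determinant is 0.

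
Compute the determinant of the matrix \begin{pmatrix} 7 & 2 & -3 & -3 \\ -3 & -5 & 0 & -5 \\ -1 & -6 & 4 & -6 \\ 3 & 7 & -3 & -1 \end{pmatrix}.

Expand along row 2 (it has 1 zero):
  − (-3) · M_21   where M_21 = det([2 -3 -3; -6 4 -6; 7 -3 -1]) = 130
  + (-5) · M_22   where M_22 = det([7 -3 -3; -1 4 -6; 3 -3 -1]) = -70
  + (-5) · M_24   where M_24 = det([7 2 -3; -1 -6 4; 3 7 -3]) = -85
det = (-1)·(-3)·(130) + (+1)·(-5)·(-70) + (+1)·(-5)·(-85) = 1165

1165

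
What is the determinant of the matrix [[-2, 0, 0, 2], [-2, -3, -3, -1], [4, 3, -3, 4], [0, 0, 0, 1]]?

-36

Expand along row 4 (it has 3 zeros):
  + (1) · M_44   where M_44 = det([-2 0 0; -2 -3 -3; 4 3 -3]) = -36
det = (+1)·(1)·(-36) = -36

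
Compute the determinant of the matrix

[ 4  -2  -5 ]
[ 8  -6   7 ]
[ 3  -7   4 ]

Expand along row 1:
  + 4 · |-6 7; -7 4| = 4·(-24 − (-49)) = 100
  − (-2) · |8 7; 3 4| = −(-2)·(32 − 21) = 22
  + (-5) · |8 -6; 3 -7| = (-5)·(-56 − (-18)) = 190
Sum: (100) + (22) + (190) = 312

The determinant is 312.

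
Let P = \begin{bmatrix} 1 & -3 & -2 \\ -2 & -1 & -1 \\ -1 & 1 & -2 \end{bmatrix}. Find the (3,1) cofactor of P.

1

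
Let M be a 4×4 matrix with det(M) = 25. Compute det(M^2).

625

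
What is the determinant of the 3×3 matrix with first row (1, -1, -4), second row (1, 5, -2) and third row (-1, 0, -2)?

-34

Expand along column 2:
  − (-1) · |1 -2; -1 -2| = −(-1)·(-2 − 2) = -4
  + 5 · |1 -4; -1 -2| = 5·(-2 − 4) = -30
Sum: (-4) + (-30) = -34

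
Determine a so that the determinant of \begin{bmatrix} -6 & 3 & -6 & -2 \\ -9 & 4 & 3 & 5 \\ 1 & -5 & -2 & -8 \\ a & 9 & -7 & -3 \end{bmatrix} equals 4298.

9

Expanding along the row containing a, det(M) is linear in a: det(M) = (98)·a + (3416).
Set (98)·a + (3416) = 4298  ⇒  (98)·a = 882  ⇒  a = 9.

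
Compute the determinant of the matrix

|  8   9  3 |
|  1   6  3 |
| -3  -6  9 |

450

Expand along row 1:
  + 8 · |6 3; -6 9| = 8·(54 − (-18)) = 576
  − 9 · |1 3; -3 9| = −9·(9 − (-9)) = -162
  + 3 · |1 6; -3 -6| = 3·(-6 − (-18)) = 36
Sum: (576) + (-162) + (36) = 450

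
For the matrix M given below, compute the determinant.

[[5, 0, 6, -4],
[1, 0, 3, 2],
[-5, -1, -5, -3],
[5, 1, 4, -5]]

-58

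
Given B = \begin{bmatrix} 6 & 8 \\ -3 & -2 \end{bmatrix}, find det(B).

det(B) = 6·(-2) − 8·(-3) = -12 − (-24) = 12

|B| = 12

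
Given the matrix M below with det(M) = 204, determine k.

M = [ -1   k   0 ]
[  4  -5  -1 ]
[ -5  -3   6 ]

Expanding along the row containing k, det(M) is linear in k: det(M) = (-19)·k + (33).
Set (-19)·k + (33) = 204  ⇒  (-19)·k = 171  ⇒  k = -9.

-9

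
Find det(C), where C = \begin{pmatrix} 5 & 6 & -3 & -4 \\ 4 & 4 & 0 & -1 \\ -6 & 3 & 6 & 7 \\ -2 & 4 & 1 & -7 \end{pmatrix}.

det(C) = 1111

Expand along row 2 (it has 1 zero):
  − (4) · M_21   where M_21 = det([6 -3 -4; 3 6 7; 4 1 -7]) = -357
  + (4) · M_22   where M_22 = det([5 -3 -4; -6 6 7; -2 1 -7]) = -101
  + (-1) · M_24   where M_24 = det([5 6 -3; -6 3 6; -2 4 1]) = -87
det = (-1)·(4)·(-357) + (+1)·(4)·(-101) + (+1)·(-1)·(-87) = 1111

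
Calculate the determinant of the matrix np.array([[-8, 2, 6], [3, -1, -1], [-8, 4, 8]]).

Expand along row 1:
  + (-8) · |-1 -1; 4 8| = (-8)·(-8 − (-4)) = 32
  − 2 · |3 -1; -8 8| = −2·(24 − 8) = -32
  + 6 · |3 -1; -8 4| = 6·(12 − 8) = 24
Sum: (32) + (-32) + (24) = 24

24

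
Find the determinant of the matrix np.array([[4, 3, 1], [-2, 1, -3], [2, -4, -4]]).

-100

Expand along row 1:
  + 4 · |1 -3; -4 -4| = 4·(-4 − 12) = -64
  − 3 · |-2 -3; 2 -4| = −3·(8 − (-6)) = -42
  + 1 · |-2 1; 2 -4| = 1·(8 − 2) = 6
Sum: (-64) + (-42) + (6) = -100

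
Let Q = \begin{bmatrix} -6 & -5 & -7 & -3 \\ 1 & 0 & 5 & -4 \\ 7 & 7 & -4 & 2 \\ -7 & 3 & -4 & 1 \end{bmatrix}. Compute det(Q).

Expand along row 2 (it has 1 zero):
  − (1) · M_21   where M_21 = det([-5 -7 -3; 7 -4 2; 3 -4 1]) = 35
  − (5) · M_23   where M_23 = det([-6 -5 -3; 7 7 2; -7 3 1]) = -111
  + (-4) · M_24   where M_24 = det([-6 -5 -7; 7 7 -4; -7 3 -4]) = -674
det = (-1)·(1)·(35) + (-1)·(5)·(-111) + (+1)·(-4)·(-674) = 3216

3216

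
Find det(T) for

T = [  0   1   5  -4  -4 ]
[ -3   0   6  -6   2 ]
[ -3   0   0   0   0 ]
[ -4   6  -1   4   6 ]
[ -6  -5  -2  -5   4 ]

Expand along row 3 (it has 4 zeros):
  + (-3) · M_31   where M_31 = det([1 5 -4 -4; 0 6 -6 2; 6 -1 4 6; -5 -2 -5 4]) = 910
det = (+1)·(-3)·(910) = -2730

|T| = -2730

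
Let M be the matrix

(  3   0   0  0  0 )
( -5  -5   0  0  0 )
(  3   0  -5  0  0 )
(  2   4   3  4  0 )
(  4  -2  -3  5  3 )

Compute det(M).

M is lower triangular, so det(M) is the product of the diagonal entries:
det = (3) · (-5) · (-5) · (4) · (3) = 900

|M| = 900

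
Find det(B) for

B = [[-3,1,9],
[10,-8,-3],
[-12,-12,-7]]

Expand along column 1:
  + (-3) · |-8 -3; -12 -7| = (-3)·(56 − 36) = -60
  − 10 · |1 9; -12 -7| = −10·(-7 − (-108)) = -1010
  + (-12) · |1 9; -8 -3| = (-12)·(-3 − (-72)) = -828
Sum: (-60) + (-1010) + (-828) = -1898

det(B) = -1898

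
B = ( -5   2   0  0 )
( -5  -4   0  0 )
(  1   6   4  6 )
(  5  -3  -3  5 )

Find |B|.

The determinant is 1140.

B is block lower-triangular with a 2×2 block and a 2×2 block on the diagonal, so its determinant equals the product of the determinants of the diagonal blocks.
det of the 2×2 block = 30
det of the 2×2 block = 38
det = (30)·(38) = 1140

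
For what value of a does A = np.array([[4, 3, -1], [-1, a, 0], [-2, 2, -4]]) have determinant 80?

-5

Expanding along the row containing a, det(A) is linear in a: det(A) = (-18)·a + (-10).
Set (-18)·a + (-10) = 80  ⇒  (-18)·a = 90  ⇒  a = -5.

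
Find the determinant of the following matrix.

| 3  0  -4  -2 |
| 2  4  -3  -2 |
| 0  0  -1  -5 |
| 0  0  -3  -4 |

The determinant is -132.

The matrix is block upper-triangular with a 2×2 block and a 2×2 block on the diagonal, so its determinant equals the product of the determinants of the diagonal blocks.
det of the 2×2 block = 12
det of the 2×2 block = -11
det = (12)·(-11) = -132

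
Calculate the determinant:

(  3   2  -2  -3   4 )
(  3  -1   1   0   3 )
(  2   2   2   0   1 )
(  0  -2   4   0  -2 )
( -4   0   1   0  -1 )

Expand along column 4 (it has 4 zeros):
  − (-3) · M_14   where M_14 = det([3 -1 1 3; 2 2 2 1; 0 -2 4 -2; -4 0 1 -1]) = 166
det = (-1)·(-3)·(166) = 498

The determinant is 498.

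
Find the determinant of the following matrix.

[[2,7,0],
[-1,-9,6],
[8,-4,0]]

Expand along column 3:
  − 6 · |2 7; 8 -4| = −6·(-8 − 56) = 384

The determinant is 384.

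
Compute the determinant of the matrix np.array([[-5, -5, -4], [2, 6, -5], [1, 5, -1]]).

-96

Expand along column 1:
  + (-5) · |6 -5; 5 -1| = (-5)·(-6 − (-25)) = -95
  − 2 · |-5 -4; 5 -1| = −2·(5 − (-20)) = -50
  + 1 · |-5 -4; 6 -5| = 1·(25 − (-24)) = 49
Sum: (-95) + (-50) + (49) = -96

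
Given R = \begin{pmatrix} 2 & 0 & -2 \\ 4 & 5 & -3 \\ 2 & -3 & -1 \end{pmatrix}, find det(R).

Expand along row 1:
  + 2 · |5 -3; -3 -1| = 2·(-5 − 9) = -28
  + (-2) · |4 5; 2 -3| = (-2)·(-12 − 10) = 44
Sum: (-28) + (44) = 16

16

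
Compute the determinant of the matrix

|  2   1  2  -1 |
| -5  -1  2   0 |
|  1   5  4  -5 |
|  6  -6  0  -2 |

The determinant is 432.

Expand along row 2 (it has 1 zero):
  − (-5) · M_21   where M_21 = det([1 2 -1; 5 4 -5; -6 0 -2]) = 48
  + (-1) · M_22   where M_22 = det([2 2 -1; 1 4 -5; 6 0 -2]) = -48
  − (2) · M_23   where M_23 = det([2 1 -1; 1 5 -5; 6 -6 -2]) = -72
det = (-1)·(-5)·(48) + (+1)·(-1)·(-48) + (-1)·(2)·(-72) = 432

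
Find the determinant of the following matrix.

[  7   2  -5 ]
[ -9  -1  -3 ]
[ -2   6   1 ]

Expand along column 1:
  + 7 · |-1 -3; 6 1| = 7·(-1 − (-18)) = 119
  − (-9) · |2 -5; 6 1| = −(-9)·(2 − (-30)) = 288
  + (-2) · |2 -5; -1 -3| = (-2)·(-6 − 5) = 22
Sum: (119) + (288) + (22) = 429

The determinant is 429.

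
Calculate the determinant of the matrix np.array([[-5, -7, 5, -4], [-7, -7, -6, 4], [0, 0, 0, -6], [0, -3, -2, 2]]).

Expand along row 3 (it has 3 zeros):
  − (-6) · M_34   where M_34 = det([-5 -7 5; -7 -7 -6; 0 -3 -2]) = 223
det = (-1)·(-6)·(223) = 1338

The determinant is 1338.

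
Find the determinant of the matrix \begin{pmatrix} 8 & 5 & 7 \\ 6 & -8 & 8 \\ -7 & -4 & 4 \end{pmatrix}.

-960

Expand along column 1:
  + 8 · |-8 8; -4 4| = 8·(-32 − (-32)) = 0
  − 6 · |5 7; -4 4| = −6·(20 − (-28)) = -288
  + (-7) · |5 7; -8 8| = (-7)·(40 − (-56)) = -672
Sum: (0) + (-288) + (-672) = -960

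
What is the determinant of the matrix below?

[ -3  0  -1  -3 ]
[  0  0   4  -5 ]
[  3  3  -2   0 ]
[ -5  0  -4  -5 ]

Expand along column 2 (it has 3 zeros):
  − (3) · M_32   where M_32 = det([-3 -1 -3; 0 4 -5; -5 -4 -5]) = 35
det = (-1)·(3)·(35) = -105

The determinant is -105.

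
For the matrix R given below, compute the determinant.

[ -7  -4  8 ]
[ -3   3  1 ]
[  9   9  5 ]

Expand along column 1:
  + (-7) · |3 1; 9 5| = (-7)·(15 − 9) = -42
  − (-3) · |-4 8; 9 5| = −(-3)·(-20 − 72) = -276
  + 9 · |-4 8; 3 1| = 9·(-4 − 24) = -252
Sum: (-42) + (-276) + (-252) = -570

-570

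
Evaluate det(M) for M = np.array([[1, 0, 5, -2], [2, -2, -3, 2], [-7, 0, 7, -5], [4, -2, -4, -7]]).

Expand along column 2 (it has 2 zeros):
  + (-2) · M_22   where M_22 = det([1 5 -2; -7 7 -5; 4 -4 -7]) = -414
  + (-2) · M_42   where M_42 = det([1 5 -2; 2 -3 2; -7 7 -5]) = -5
det = (+1)·(-2)·(-414) + (+1)·(-2)·(-5) = 838

The determinant is 838.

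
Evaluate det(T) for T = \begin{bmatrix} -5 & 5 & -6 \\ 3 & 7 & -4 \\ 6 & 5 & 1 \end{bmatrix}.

|T| = -108

Expand along column 1:
  + (-5) · |7 -4; 5 1| = (-5)·(7 − (-20)) = -135
  − 3 · |5 -6; 5 1| = −3·(5 − (-30)) = -105
  + 6 · |5 -6; 7 -4| = 6·(-20 − (-42)) = 132
Sum: (-135) + (-105) + (132) = -108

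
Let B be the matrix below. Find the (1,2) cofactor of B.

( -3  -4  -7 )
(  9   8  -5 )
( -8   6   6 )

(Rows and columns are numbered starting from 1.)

Delete row 1 and column 2; the remaining 2×2 submatrix is [9 -5; -8 6].
Its determinant is 9·6 − (-5)·(-8) = 14.
The cofactor carries sign (−1)^(1+2) = −1, so C_{1,2} = −(14) = -14.

-14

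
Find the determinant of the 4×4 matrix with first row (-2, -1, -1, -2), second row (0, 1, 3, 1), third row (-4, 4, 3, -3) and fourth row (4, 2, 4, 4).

Expand along row 2 (it has 1 zero):
  + (1) · M_22   where M_22 = det([-2 -1 -2; -4 3 -3; 4 4 4]) = 4
  − (3) · M_23   where M_23 = det([-2 -1 -2; -4 4 -3; 4 2 4]) = 0
  + (1) · M_24   where M_24 = det([-2 -1 -1; -4 4 3; 4 2 4]) = -24
det = (+1)·(1)·(4) + (-1)·(3)·(0) + (+1)·(1)·(-24) = -20

-20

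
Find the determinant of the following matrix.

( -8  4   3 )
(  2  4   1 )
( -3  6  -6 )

The determinant is 348.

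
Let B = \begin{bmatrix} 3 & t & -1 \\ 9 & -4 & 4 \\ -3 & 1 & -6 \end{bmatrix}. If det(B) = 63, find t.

Expanding along the column containing t, det(B) is linear in t: det(B) = (42)·t + (63).
Set (42)·t + (63) = 63  ⇒  (42)·t = 0  ⇒  t = 0.

0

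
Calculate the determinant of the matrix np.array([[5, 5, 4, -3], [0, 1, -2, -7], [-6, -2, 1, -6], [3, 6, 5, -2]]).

Expand along row 2 (it has 1 zero):
  + (1) · M_22   where M_22 = det([5 4 -3; -6 1 -6; 3 5 -2]) = 119
  − (-2) · M_23   where M_23 = det([5 5 -3; -6 -2 -6; 3 6 -2]) = 140
  + (-7) · M_24   where M_24 = det([5 5 4; -6 -2 1; 3 6 5]) = -35
det = (+1)·(1)·(119) + (-1)·(-2)·(140) + (+1)·(-7)·(-35) = 644

The determinant is 644.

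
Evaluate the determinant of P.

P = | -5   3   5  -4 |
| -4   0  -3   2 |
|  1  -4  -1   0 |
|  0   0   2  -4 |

Expand along row 4 (it has 2 zeros):
  − (2) · M_43   where M_43 = det([-5 3 -4; -4 0 2; 1 -4 0]) = -98
  + (-4) · M_44   where M_44 = det([-5 3 5; -4 0 -3; 1 -4 -1]) = 119
det = (-1)·(2)·(-98) + (+1)·(-4)·(119) = -280

-280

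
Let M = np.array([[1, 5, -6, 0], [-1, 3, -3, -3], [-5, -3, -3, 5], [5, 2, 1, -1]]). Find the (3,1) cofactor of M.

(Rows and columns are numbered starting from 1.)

The cofactor is 48.

Delete row 3 and column 1; the remaining 3×3 submatrix is [5 -6 0; 3 -3 -3; 2 1 -1].
Its determinant is 48.
The cofactor carries sign (−1)^(3+1) = +1, so C_{3,1} = +(48) = 48.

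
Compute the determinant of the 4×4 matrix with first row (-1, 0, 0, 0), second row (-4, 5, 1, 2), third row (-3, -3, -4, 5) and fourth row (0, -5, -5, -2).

-124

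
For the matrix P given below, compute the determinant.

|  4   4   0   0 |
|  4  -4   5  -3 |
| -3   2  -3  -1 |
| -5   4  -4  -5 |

-116

Expand along row 1 (it has 2 zeros):
  + (4) · M_11   where M_11 = det([-4 5 -3; 2 -3 -1; 4 -4 -5]) = -26
  − (4) · M_12   where M_12 = det([4 5 -3; -3 -3 -1; -5 -4 -5]) = 3
det = (+1)·(4)·(-26) + (-1)·(4)·(3) = -116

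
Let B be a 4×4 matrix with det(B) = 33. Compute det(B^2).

1089

det(B^2) = (det B)^2 = (33)^2 = 1089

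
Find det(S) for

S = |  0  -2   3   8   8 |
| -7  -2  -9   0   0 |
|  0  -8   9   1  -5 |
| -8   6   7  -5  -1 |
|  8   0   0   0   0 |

Expand along row 5 (it has 4 zeros):
  + (8) · M_51   where M_51 = det([-2 3 8 8; -2 -9 0 0; -8 9 1 -5; 6 7 -5 -1]) = -1584
det = (+1)·(8)·(-1584) = -12672

det(S) = -12672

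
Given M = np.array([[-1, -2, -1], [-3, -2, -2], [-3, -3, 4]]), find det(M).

-25

Expand along row 1:
  + (-1) · |-2 -2; -3 4| = (-1)·(-8 − 6) = 14
  − (-2) · |-3 -2; -3 4| = −(-2)·(-12 − 6) = -36
  + (-1) · |-3 -2; -3 -3| = (-1)·(9 − 6) = -3
Sum: (14) + (-36) + (-3) = -25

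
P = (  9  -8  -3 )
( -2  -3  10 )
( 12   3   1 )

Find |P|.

|P| = -1363

Expand along column 1:
  + 9 · |-3 10; 3 1| = 9·(-3 − 30) = -297
  − (-2) · |-8 -3; 3 1| = −(-2)·(-8 − (-9)) = 2
  + 12 · |-8 -3; -3 10| = 12·(-80 − 9) = -1068
Sum: (-297) + (2) + (-1068) = -1363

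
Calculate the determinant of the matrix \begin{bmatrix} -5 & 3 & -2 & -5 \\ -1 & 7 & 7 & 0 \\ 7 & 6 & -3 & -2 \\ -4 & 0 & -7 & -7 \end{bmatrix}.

-588

Expand along row 2 (it has 1 zero):
  − (-1) · M_21   where M_21 = det([3 -2 -5; 6 -3 -2; 0 -7 -7]) = 147
  + (7) · M_22   where M_22 = det([-5 -2 -5; 7 -3 -2; -4 -7 -7]) = 156
  − (7) · M_23   where M_23 = det([-5 3 -5; 7 6 -2; -4 0 -7]) = 261
det = (-1)·(-1)·(147) + (+1)·(7)·(156) + (-1)·(7)·(261) = -588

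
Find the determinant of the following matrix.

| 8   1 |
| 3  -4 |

det = 8·(-4) − 1·3 = -32 − 3 = -35

-35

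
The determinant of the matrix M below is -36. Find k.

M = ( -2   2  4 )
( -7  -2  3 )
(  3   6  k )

Expanding along the row containing k, det(M) is linear in k: det(M) = (18)·k + (-90).
Set (18)·k + (-90) = -36  ⇒  (18)·k = 54  ⇒  k = 3.

3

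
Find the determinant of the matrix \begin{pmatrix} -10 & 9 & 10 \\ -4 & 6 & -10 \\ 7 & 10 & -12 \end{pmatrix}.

Expand along column 1:
  + (-10) · |6 -10; 10 -12| = (-10)·(-72 − (-100)) = -280
  − (-4) · |9 10; 10 -12| = −(-4)·(-108 − 100) = -832
  + 7 · |9 10; 6 -10| = 7·(-90 − 60) = -1050
Sum: (-280) + (-832) + (-1050) = -2162

The determinant is -2162.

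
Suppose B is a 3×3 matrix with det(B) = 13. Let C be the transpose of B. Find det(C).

det(C) = 13

det(Bᵀ) = det(B).
det(C) = (1)·(13) = 13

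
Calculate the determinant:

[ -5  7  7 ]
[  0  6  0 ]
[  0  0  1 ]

-30

The matrix is upper triangular, so the determinant is the product of the diagonal entries:
det = (-5) · (6) · (1) = -30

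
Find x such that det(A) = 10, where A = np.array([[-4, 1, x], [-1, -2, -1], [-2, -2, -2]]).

Expanding along the row containing x, det(A) is linear in x: det(A) = (-2)·x + (-8).
Set (-2)·x + (-8) = 10  ⇒  (-2)·x = 18  ⇒  x = -9.

x = -9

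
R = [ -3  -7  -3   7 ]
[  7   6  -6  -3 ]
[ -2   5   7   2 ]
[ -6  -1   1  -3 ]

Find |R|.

2866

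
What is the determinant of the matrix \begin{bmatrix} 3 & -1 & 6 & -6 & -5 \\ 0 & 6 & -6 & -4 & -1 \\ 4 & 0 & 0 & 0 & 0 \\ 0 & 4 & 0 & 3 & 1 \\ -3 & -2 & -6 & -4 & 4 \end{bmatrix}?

The determinant is -5064.

Expand along row 3 (it has 4 zeros):
  + (4) · M_31   where M_31 = det([-1 6 -6 -5; 6 -6 -4 -1; 4 0 3 1; -2 -6 -4 4]) = -1266
det = (+1)·(4)·(-1266) = -5064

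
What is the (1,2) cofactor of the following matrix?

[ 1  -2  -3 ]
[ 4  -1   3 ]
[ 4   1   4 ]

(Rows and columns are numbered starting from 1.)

-4

Delete row 1 and column 2; the remaining 2×2 submatrix is [4 3; 4 4].
Its determinant is 4·4 − 3·4 = 4.
The cofactor carries sign (−1)^(1+2) = −1, so C_{1,2} = −(4) = -4.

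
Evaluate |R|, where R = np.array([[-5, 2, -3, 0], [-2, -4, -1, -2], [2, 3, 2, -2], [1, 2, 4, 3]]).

det(R) = 347

Expand along row 1 (it has 1 zero):
  + (-5) · M_11   where M_11 = det([-4 -1 -2; 3 2 -2; 2 4 3]) = -59
  − (2) · M_12   where M_12 = det([-2 -1 -2; 2 2 -2; 1 4 3]) = -32
  + (-3) · M_13   where M_13 = det([-2 -4 -2; 2 3 -2; 1 2 3]) = 4
det = (+1)·(-5)·(-59) + (-1)·(2)·(-32) + (+1)·(-3)·(4) = 347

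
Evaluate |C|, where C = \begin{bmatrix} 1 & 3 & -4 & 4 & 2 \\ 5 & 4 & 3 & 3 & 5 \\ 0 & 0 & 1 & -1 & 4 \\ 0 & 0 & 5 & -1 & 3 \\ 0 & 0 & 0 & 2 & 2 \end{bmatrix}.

det(C) = -462

C is block upper-triangular with a 2×2 block and a 3×3 block on the diagonal, so its determinant equals the product of the determinants of the diagonal blocks.
det of the 2×2 block = -11
det of the 3×3 block = 42
det = (-11)·(42) = -462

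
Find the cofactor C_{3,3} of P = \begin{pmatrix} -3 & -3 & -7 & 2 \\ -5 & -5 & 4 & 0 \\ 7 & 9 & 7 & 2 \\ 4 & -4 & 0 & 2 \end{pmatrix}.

Delete row 3 and column 3; the remaining 3×3 submatrix is [-3 -3 2; -5 -5 0; 4 -4 2].
Its determinant is 80.
The cofactor carries sign (−1)^(3+3) = +1, so C_{3,3} = +(80) = 80.

The cofactor is 80.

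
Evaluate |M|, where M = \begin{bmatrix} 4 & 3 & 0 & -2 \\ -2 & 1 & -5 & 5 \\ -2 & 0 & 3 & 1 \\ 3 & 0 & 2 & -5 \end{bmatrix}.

-54

Expand along column 2 (it has 2 zeros):
  − (3) · M_12   where M_12 = det([-2 -5 5; -2 3 1; 3 2 -5]) = 4
  + (1) · M_22   where M_22 = det([4 0 -2; -2 3 1; 3 2 -5]) = -42
det = (-1)·(3)·(4) + (+1)·(1)·(-42) = -54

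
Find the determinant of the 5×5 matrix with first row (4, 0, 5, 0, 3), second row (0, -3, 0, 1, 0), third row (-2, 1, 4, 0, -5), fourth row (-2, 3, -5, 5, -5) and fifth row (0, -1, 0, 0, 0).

The determinant is 126.

Expand along row 5 (it has 4 zeros):
  − (-1) · M_52   where M_52 = det([4 5 0 3; 0 0 1 0; -2 4 0 -5; -2 -5 5 -5]) = 126
det = (-1)·(-1)·(126) = 126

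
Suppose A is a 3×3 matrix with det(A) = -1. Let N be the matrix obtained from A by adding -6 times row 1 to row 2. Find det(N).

Adding a multiple of one row to another leaves the determinant unchanged.
det(N) = (1)·(-1) = -1

The determinant is -1.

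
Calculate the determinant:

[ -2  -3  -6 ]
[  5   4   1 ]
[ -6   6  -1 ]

Expand along row 1:
  + (-2) · |4 1; 6 -1| = (-2)·(-4 − 6) = 20
  − (-3) · |5 1; -6 -1| = −(-3)·(-5 − (-6)) = 3
  + (-6) · |5 4; -6 6| = (-6)·(30 − (-24)) = -324
Sum: (20) + (3) + (-324) = -301

-301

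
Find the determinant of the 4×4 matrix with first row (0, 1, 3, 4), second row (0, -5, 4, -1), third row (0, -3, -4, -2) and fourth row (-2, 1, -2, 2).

Expand along column 1 (it has 3 zeros):
  − (-2) · M_41   where M_41 = det([1 3 4; -5 4 -1; -3 -4 -2]) = 95
det = (-1)·(-2)·(95) = 190

190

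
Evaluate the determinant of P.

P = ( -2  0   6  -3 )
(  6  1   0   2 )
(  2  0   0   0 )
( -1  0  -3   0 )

Expand along row 3 (it has 3 zeros):
  + (2) · M_31   where M_31 = det([0 6 -3; 1 0 2; 0 -3 0]) = 9
det = (+1)·(2)·(9) = 18

The determinant is 18.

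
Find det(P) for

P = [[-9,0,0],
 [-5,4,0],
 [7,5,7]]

The determinant is -252.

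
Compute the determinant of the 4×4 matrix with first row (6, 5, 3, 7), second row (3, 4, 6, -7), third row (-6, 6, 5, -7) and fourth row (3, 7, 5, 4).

The determinant is -270.

Expand along row 1:
  + (6) · M_11   where M_11 = det([4 6 -7; 6 5 -7; 7 5 4]) = -183
  − (5) · M_12   where M_12 = det([3 6 -7; -6 5 -7; 3 5 4]) = 498
  + (3) · M_13   where M_13 = det([3 4 -7; -6 6 -7; 3 7 4]) = 651
  − (7) · M_14   where M_14 = det([3 4 6; -6 6 5; 3 7 5]) = -195
det = (+1)·(6)·(-183) + (-1)·(5)·(498) + (+1)·(3)·(651) + (-1)·(7)·(-195) = -270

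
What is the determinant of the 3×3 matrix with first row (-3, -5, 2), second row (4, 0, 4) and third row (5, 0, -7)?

-240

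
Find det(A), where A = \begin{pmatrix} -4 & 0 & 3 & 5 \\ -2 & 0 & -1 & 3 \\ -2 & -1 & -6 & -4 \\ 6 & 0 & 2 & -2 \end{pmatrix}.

Expand along column 2 (it has 3 zeros):
  − (-1) · M_32   where M_32 = det([-4 3 5; -2 -1 3; 6 2 -2]) = 68
det = (-1)·(-1)·(68) = 68

68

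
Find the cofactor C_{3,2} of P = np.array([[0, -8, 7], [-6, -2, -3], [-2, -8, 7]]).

-42

Delete row 3 and column 2; the remaining 2×2 submatrix is [0 7; -6 -3].
Its determinant is 0·(-3) − 7·(-6) = 42.
The cofactor carries sign (−1)^(3+2) = −1, so C_{3,2} = −(42) = -42.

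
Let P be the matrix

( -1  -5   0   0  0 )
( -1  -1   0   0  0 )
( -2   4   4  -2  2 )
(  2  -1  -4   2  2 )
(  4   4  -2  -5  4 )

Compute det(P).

P is block lower-triangular with a 2×2 block and a 3×3 block on the diagonal, so its determinant equals the product of the determinants of the diagonal blocks.
det of the 2×2 block = -4
det of the 3×3 block = 96
det = (-4)·(96) = -384

The determinant is -384.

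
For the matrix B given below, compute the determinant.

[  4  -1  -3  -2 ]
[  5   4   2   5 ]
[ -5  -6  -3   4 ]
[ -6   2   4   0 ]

168

Expand along row 4 (it has 1 zero):
  − (-6) · M_41   where M_41 = det([-1 -3 -2; 4 2 5; -6 -3 4]) = 115
  + (2) · M_42   where M_42 = det([4 -3 -2; 5 2 5; -5 -3 4]) = 237
  − (4) · M_43   where M_43 = det([4 -1 -2; 5 4 5; -5 -6 4]) = 249
det = (-1)·(-6)·(115) + (+1)·(2)·(237) + (-1)·(4)·(249) = 168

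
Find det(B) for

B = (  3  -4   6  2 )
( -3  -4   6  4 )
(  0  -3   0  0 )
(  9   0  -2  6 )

Expand along row 3 (it has 3 zeros):
  − (-3) · M_32   where M_32 = det([3 6 2; -3 6 4; 9 -2 6]) = 360
det = (-1)·(-3)·(360) = 1080

1080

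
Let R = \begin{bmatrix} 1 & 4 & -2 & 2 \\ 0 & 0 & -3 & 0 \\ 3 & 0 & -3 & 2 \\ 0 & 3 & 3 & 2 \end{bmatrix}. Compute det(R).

Expand along row 2 (it has 3 zeros):
  − (-3) · M_23   where M_23 = det([1 4 2; 3 0 2; 0 3 2]) = -12
det = (-1)·(-3)·(-12) = -36

|R| = -36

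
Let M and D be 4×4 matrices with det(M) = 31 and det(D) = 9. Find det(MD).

det(MD) = 279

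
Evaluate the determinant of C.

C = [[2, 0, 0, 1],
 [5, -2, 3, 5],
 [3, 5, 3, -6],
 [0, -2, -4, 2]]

Expand along row 1 (it has 2 zeros):
  + (2) · M_11   where M_11 = det([-2 3 5; 5 3 -6; -2 -4 2]) = -28
  − (1) · M_14   where M_14 = det([5 -2 3; 3 5 3; 0 -2 -4]) = -112
det = (+1)·(2)·(-28) + (-1)·(1)·(-112) = 56

56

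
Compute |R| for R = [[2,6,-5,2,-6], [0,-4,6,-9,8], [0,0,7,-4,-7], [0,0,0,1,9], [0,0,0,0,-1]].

R is upper triangular, so det(R) is the product of the diagonal entries:
det = (2) · (-4) · (7) · (1) · (-1) = 56

56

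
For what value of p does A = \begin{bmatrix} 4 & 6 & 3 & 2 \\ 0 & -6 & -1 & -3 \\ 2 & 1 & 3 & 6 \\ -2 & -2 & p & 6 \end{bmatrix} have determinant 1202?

Expanding along the row containing p, det(A) is linear in p: det(A) = (144)·p + (-94).
Set (144)·p + (-94) = 1202  ⇒  (144)·p = 1296  ⇒  p = 9.

p = 9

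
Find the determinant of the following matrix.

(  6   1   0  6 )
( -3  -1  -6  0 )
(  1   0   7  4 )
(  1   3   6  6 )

-762

Expand along row 1 (it has 1 zero):
  + (6) · M_11   where M_11 = det([-1 -6 0; 0 7 4; 3 6 6]) = -90
  − (1) · M_12   where M_12 = det([-3 -6 0; 1 7 4; 1 6 6]) = -42
  − (6) · M_14   where M_14 = det([-3 -1 -6; 1 0 7; 1 3 6]) = 44
det = (+1)·(6)·(-90) + (-1)·(1)·(-42) + (-1)·(6)·(44) = -762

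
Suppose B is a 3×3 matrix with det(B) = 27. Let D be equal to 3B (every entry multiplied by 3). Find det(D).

For a 3×3 matrix, det(3B) = 3^3·det(B) = 27·det(B).
det(D) = (27)·(27) = 729

729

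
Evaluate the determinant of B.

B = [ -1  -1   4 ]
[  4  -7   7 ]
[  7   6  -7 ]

|B| = 208

Expand along column 1:
  + (-1) · |-7 7; 6 -7| = (-1)·(49 − 42) = -7
  − 4 · |-1 4; 6 -7| = −4·(7 − 24) = 68
  + 7 · |-1 4; -7 7| = 7·(-7 − (-28)) = 147
Sum: (-7) + (68) + (147) = 208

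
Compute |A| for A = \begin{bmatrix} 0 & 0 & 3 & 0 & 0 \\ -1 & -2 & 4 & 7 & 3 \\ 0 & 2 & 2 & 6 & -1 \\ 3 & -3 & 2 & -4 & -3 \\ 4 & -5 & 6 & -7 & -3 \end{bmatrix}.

-120

Expand along row 1 (it has 4 zeros):
  + (3) · M_13   where M_13 = det([-1 -2 7 3; 0 2 6 -1; 3 -3 -4 -3; 4 -5 -7 -3]) = -40
det = (+1)·(3)·(-40) = -120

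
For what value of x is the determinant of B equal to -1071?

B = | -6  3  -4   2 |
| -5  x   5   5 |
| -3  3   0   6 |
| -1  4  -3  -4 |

Expanding along the column containing x, det(B) is linear in x: det(B) = (-18)·x + (-945).
Set (-18)·x + (-945) = -1071  ⇒  (-18)·x = -126  ⇒  x = 7.

x = 7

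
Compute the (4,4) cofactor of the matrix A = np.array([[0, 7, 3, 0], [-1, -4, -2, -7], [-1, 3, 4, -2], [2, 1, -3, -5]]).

The cofactor is 21.

Delete row 4 and column 4; the remaining 3×3 submatrix is [0 7 3; -1 -4 -2; -1 3 4].
Its determinant is 21.
The cofactor carries sign (−1)^(4+4) = +1, so C_{4,4} = +(21) = 21.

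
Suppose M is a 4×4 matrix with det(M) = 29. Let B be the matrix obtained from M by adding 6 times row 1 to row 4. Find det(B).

Adding a multiple of one row to another leaves the determinant unchanged.
det(B) = (1)·(29) = 29

det(B) = 29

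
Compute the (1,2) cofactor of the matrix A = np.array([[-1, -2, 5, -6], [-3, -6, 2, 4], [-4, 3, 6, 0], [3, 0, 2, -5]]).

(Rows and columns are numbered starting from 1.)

Delete row 1 and column 2; the remaining 3×3 submatrix is [-3 2 4; -4 6 0; 3 2 -5].
Its determinant is -54.
The cofactor carries sign (−1)^(1+2) = −1, so C_{1,2} = −(-54) = 54.

The cofactor is 54.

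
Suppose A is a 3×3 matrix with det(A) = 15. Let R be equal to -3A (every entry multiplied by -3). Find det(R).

The determinant is -405.

For a 3×3 matrix, det(-3A) = (-3)^3·det(A) = -27·det(A).
det(R) = (-27)·(15) = -405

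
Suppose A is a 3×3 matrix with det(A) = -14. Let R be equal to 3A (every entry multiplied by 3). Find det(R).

For a 3×3 matrix, det(3A) = 3^3·det(A) = 27·det(A).
det(R) = (27)·(-14) = -378

det(R) = -378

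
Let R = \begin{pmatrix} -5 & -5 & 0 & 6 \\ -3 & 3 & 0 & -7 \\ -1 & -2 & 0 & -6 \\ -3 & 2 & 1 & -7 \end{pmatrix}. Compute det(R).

-269

Expand along column 3 (it has 3 zeros):
  − (1) · M_43   where M_43 = det([-5 -5 6; -3 3 -7; -1 -2 -6]) = 269
det = (-1)·(1)·(269) = -269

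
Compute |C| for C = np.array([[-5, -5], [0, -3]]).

15

det(C) = (-5)·(-3) − (-5)·0 = 15 − 0 = 15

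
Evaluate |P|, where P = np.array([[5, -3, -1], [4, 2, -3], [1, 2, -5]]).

Expand along row 1:
  + 5 · |2 -3; 2 -5| = 5·(-10 − (-6)) = -20
  − (-3) · |4 -3; 1 -5| = −(-3)·(-20 − (-3)) = -51
  + (-1) · |4 2; 1 2| = (-1)·(8 − 2) = -6
Sum: (-20) + (-51) + (-6) = -77

det(P) = -77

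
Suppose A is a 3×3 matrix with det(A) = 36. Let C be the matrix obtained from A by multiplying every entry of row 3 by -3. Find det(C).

-108

Scaling one row by -3 multiplies the determinant by -3.
det(C) = (-3)·(36) = -108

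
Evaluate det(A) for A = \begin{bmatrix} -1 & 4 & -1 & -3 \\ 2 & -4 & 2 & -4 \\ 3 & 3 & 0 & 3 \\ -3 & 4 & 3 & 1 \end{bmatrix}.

The determinant is 636.

Expand along row 3 (it has 1 zero):
  + (3) · M_31   where M_31 = det([4 -1 -3; -4 2 -4; 4 3 1]) = 128
  − (3) · M_32   where M_32 = det([-1 -1 -3; 2 2 -4; -3 3 1]) = -60
  − (3) · M_34   where M_34 = det([-1 4 -1; 2 -4 2; -3 4 3]) = -24
det = (+1)·(3)·(128) + (-1)·(3)·(-60) + (-1)·(3)·(-24) = 636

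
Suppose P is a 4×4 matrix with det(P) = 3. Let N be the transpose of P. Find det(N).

det(Pᵀ) = det(P).
det(N) = (1)·(3) = 3

|N| = 3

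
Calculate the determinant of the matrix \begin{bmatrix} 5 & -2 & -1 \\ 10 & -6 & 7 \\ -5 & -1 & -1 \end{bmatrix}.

Expand along column 1:
  + 5 · |-6 7; -1 -1| = 5·(6 − (-7)) = 65
  − 10 · |-2 -1; -1 -1| = −10·(2 − 1) = -10
  + (-5) · |-2 -1; -6 7| = (-5)·(-14 − 6) = 100
Sum: (65) + (-10) + (100) = 155

The determinant is 155.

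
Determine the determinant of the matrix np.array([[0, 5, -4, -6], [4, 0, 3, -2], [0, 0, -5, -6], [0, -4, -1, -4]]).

Expand along column 1 (it has 3 zeros):
  − (4) · M_21   where M_21 = det([5 -4 -6; 0 -5 -6; -4 -1 -4]) = 94
det = (-1)·(4)·(94) = -376

The determinant is -376.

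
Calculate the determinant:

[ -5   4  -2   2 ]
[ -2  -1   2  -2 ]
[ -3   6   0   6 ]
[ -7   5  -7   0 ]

-84

Expand along row 3 (it has 1 zero):
  + (-3) · M_31   where M_31 = det([4 -2 2; -1 2 -2; 5 -7 0]) = -42
  − (6) · M_32   where M_32 = det([-5 -2 2; -2 2 -2; -7 -7 0]) = 98
  − (6) · M_34   where M_34 = det([-5 4 -2; -2 -1 2; -7 5 -7]) = -63
det = (+1)·(-3)·(-42) + (-1)·(6)·(98) + (-1)·(6)·(-63) = -84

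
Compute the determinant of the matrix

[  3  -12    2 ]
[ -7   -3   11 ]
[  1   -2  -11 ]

991

Expand along column 1:
  + 3 · |-3 11; -2 -11| = 3·(33 − (-22)) = 165
  − (-7) · |-12 2; -2 -11| = −(-7)·(132 − (-4)) = 952
  + 1 · |-12 2; -3 11| = 1·(-132 − (-6)) = -126
Sum: (165) + (952) + (-126) = 991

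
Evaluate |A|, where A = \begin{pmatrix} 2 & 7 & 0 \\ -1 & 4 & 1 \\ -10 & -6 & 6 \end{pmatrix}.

Expand along column 3:
  − 1 · |2 7; -10 -6| = −1·(-12 − (-70)) = -58
  + 6 · |2 7; -1 4| = 6·(8 − (-7)) = 90
Sum: (-58) + (90) = 32

det(A) = 32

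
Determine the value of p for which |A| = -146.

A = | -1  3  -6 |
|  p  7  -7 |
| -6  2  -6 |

p = -8

Expanding along the row containing p, det(A) is linear in p: det(A) = (6)·p + (-98).
Set (6)·p + (-98) = -146  ⇒  (6)·p = -48  ⇒  p = -8.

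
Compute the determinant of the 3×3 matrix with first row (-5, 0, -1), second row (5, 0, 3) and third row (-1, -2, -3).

-20

Expand along column 2:
  − (-2) · |-5 -1; 5 3| = −(-2)·(-15 − (-5)) = -20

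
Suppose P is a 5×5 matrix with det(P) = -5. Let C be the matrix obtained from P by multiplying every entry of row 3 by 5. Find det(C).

Scaling one row by 5 multiplies the determinant by 5.
det(C) = (5)·(-5) = -25

|C| = -25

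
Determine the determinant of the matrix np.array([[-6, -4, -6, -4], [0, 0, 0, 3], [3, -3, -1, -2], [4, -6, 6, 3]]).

804

Expand along row 2 (it has 3 zeros):
  + (3) · M_24   where M_24 = det([-6 -4 -6; 3 -3 -1; 4 -6 6]) = 268
det = (+1)·(3)·(268) = 804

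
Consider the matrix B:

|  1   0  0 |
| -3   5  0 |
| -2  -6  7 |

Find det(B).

|B| = 35

B is lower triangular, so det(B) is the product of the diagonal entries:
det = (1) · (5) · (7) = 35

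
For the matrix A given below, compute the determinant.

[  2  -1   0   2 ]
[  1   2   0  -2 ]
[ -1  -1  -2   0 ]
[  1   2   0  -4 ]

|A| = 20

Expand along column 3 (it has 3 zeros):
  + (-2) · M_33   where M_33 = det([2 -1 2; 1 2 -2; 1 2 -4]) = -10
det = (+1)·(-2)·(-10) = 20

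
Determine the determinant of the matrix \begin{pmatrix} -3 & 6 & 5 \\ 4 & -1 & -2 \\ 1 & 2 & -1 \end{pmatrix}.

Expand along row 1:
  + (-3) · |-1 -2; 2 -1| = (-3)·(1 − (-4)) = -15
  − 6 · |4 -2; 1 -1| = −6·(-4 − (-2)) = 12
  + 5 · |4 -1; 1 2| = 5·(8 − (-1)) = 45
Sum: (-15) + (12) + (45) = 42

42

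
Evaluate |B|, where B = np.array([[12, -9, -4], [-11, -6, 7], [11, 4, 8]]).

The determinant is -2485.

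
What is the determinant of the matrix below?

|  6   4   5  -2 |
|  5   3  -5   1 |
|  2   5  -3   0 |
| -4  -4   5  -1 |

Expand along row 3 (it has 1 zero):
  + (2) · M_31   where M_31 = det([4 5 -2; 3 -5 1; -4 5 -1]) = 5
  − (5) · M_32   where M_32 = det([6 5 -2; 5 -5 1; -4 5 -1]) = -5
  + (-3) · M_33   where M_33 = det([6 4 -2; 5 3 1; -4 -4 -1]) = 26
det = (+1)·(2)·(5) + (-1)·(5)·(-5) + (+1)·(-3)·(26) = -43

-43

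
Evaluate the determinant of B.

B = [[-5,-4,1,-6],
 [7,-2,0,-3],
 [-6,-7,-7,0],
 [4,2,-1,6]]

Expand along row 2 (it has 1 zero):
  − (7) · M_21   where M_21 = det([-4 1 -6; -7 -7 0; 2 -1 6]) = 84
  + (-2) · M_22   where M_22 = det([-5 1 -6; -6 -7 0; 4 -1 6]) = 42
  + (-3) · M_24   where M_24 = det([-5 -4 1; -6 -7 -7; 4 2 -1]) = 47
det = (-1)·(7)·(84) + (+1)·(-2)·(42) + (+1)·(-3)·(47) = -813

-813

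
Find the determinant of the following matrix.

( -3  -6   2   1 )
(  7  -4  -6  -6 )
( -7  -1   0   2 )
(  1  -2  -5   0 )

-999

Expand along row 3 (it has 1 zero):
  + (-7) · M_31   where M_31 = det([-6 2 1; -4 -6 -6; -2 -5 0]) = 212
  − (-1) · M_32   where M_32 = det([-3 2 1; 7 -6 -6; 1 -5 0]) = 49
  − (2) · M_34   where M_34 = det([-3 -6 2; 7 -4 -6; 1 -2 -5]) = -218
det = (+1)·(-7)·(212) + (-1)·(-1)·(49) + (-1)·(2)·(-218) = -999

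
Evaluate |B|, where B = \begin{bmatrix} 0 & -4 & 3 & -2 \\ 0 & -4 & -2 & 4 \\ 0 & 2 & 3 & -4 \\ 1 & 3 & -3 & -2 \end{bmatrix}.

Expand along column 1 (it has 3 zeros):
  − (1) · M_41   where M_41 = det([-4 3 -2; -4 -2 4; 2 3 -4]) = 8
det = (-1)·(1)·(8) = -8

|B| = -8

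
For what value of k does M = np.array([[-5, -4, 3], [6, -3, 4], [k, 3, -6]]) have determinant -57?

k = -9

Expanding along the row containing k, det(M) is linear in k: det(M) = (-7)·k + (-120).
Set (-7)·k + (-120) = -57  ⇒  (-7)·k = 63  ⇒  k = -9.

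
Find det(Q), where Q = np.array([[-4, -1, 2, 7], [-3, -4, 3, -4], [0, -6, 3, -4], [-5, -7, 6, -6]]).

-139

Expand along row 3 (it has 1 zero):
  − (-6) · M_32   where M_32 = det([-4 2 7; -3 3 -4; -5 6 -6]) = -41
  + (3) · M_33   where M_33 = det([-4 -1 7; -3 -4 -4; -5 -7 -6]) = 21
  − (-4) · M_34   where M_34 = det([-4 -1 2; -3 -4 3; -5 -7 6]) = 11
det = (-1)·(-6)·(-41) + (+1)·(3)·(21) + (-1)·(-4)·(11) = -139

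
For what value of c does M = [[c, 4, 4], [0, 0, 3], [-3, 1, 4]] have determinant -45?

c = 3

Expanding along the row containing c, det(M) is linear in c: det(M) = (-3)·c + (-36).
Set (-3)·c + (-36) = -45  ⇒  (-3)·c = -9  ⇒  c = 3.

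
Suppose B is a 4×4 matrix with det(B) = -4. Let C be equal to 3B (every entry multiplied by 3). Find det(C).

For a 4×4 matrix, det(3B) = 3^4·det(B) = 81·det(B).
det(C) = (81)·(-4) = -324

det(C) = -324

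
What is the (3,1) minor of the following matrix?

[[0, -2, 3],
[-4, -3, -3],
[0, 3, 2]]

15

Delete row 3 and column 1; the remaining 2×2 submatrix is [-2 3; -3 -3].
Its determinant is (-2)·(-3) − 3·(-3) = 15.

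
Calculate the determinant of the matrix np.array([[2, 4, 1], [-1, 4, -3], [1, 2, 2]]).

18

Expand along row 1:
  + 2 · |4 -3; 2 2| = 2·(8 − (-6)) = 28
  − 4 · |-1 -3; 1 2| = −4·(-2 − (-3)) = -4
  + 1 · |-1 4; 1 2| = 1·(-2 − 4) = -6
Sum: (28) + (-4) + (-6) = 18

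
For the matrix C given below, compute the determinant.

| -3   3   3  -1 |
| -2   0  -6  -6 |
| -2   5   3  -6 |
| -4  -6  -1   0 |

det(C) = 952

Expand along row 2 (it has 1 zero):
  − (-2) · M_21   where M_21 = det([3 3 -1; 5 3 -6; -6 -1 0]) = 77
  − (-6) · M_23   where M_23 = det([-3 3 -1; -2 5 -6; -4 -6 0]) = 148
  + (-6) · M_24   where M_24 = det([-3 3 3; -2 5 3; -4 -6 -1]) = 15
det = (-1)·(-2)·(77) + (-1)·(-6)·(148) + (+1)·(-6)·(15) = 952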